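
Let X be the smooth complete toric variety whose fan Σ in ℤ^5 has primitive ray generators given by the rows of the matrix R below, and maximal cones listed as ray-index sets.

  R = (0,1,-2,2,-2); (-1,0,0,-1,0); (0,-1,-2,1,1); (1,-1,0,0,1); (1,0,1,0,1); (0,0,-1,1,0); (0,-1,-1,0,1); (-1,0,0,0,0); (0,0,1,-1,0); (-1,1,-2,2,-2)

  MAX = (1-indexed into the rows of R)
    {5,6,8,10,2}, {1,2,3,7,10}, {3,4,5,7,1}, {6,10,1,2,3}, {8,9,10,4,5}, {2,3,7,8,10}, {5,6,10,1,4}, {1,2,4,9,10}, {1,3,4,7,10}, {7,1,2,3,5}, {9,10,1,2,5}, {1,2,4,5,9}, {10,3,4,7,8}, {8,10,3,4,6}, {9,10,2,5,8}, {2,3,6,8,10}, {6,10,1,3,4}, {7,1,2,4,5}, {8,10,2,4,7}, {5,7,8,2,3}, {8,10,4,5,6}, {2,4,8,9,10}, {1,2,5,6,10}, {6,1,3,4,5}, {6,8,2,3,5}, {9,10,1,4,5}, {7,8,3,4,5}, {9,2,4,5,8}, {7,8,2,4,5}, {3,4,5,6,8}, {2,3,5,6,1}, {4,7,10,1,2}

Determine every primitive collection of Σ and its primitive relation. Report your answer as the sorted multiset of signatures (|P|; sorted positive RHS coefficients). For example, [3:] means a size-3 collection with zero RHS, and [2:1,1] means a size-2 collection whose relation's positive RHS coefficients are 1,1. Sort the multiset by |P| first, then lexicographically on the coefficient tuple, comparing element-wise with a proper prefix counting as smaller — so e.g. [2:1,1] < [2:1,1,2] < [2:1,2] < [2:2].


Σ has 10 primitive collections:

  {6,9}:  v_{6} + v_{9} = 0  so sig = [2:]
  {1,8}:  v_{1} + v_{8} = v_{10}  so sig = [2:1]
  {3,9}:  v_{3} + v_{9} = v_{7}  so sig = [2:1]
  {6,7}:  v_{6} + v_{7} = v_{3}  so sig = [2:1]
  {7,9}:  v_{7} + v_{9} = v_{2} + v_{4}  so sig = [2:1,1]
  {2,4,6}:  v_{2} + v_{4} + v_{6} = v_{7}  so sig = [3:1]
  {2,3,4}:  v_{2} + v_{3} + v_{4} = 2·v_{7}  so sig = [3:2]
  {5,7,10}:  v_{5} + v_{7} + v_{10} = 2·v_{6}  so sig = [3:2]
  {3,5,10}:  v_{3} + v_{5} + v_{10} = 3·v_{6}  so sig = [3:3]
  {2,4,5,10}:  v_{2} + v_{4} + v_{5} + v_{10} = v_{6}  so sig = [4:1]

Signatures (|P|; sorted positive RHS coefficients), sorted:
{ [2:],  [2:1] ×3,  [2:1,1],  [3:1],  [3:2] ×2,  [3:3],  [4:1] }


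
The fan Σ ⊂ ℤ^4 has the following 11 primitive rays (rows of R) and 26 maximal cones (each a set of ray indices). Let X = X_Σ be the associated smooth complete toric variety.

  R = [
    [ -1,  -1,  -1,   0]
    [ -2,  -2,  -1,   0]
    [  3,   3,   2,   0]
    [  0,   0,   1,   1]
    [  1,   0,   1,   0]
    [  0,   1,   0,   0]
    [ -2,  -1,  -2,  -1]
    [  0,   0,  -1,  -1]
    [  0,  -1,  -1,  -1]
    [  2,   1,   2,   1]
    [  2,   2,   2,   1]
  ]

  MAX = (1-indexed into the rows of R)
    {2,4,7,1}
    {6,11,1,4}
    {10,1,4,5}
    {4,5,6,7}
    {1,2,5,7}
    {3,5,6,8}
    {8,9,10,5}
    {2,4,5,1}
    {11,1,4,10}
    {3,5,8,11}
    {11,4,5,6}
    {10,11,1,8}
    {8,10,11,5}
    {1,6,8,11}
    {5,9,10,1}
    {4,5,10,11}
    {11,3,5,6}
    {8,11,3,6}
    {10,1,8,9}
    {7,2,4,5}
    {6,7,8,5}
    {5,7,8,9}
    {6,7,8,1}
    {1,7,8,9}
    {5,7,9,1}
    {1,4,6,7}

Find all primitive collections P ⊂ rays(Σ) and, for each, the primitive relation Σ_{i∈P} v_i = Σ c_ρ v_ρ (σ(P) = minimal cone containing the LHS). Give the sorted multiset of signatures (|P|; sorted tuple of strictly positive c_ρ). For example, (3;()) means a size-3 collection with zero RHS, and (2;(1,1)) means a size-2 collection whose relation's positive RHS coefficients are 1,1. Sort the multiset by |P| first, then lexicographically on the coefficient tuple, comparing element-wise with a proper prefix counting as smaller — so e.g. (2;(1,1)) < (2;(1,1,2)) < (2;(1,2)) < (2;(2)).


Σ has 23 primitive collections:

  P = {4,8}:  v_{4} + v_{8} = 0  so sig = (2;())
  P = {7,10}:  v_{7} + v_{10} = 0  so sig = (2;())
  P = {2,11}:  v_{2} + v_{11} = v_{4}  so sig = (2;(1))
  P = {6,9}:  v_{6} + v_{9} = v_{8}  so sig = (2;(1))
  P = {6,10}:  v_{6} + v_{10} = v_{11}  so sig = (2;(1))
  P = {7,11}:  v_{7} + v_{11} = v_{6}  so sig = (2;(1))
  P = {1,3}:  v_{1} + v_{3} = v_{8} + v_{11}  so sig = (2;(1,1))
  P = {2,3}:  v_{2} + v_{3} = v_{5} + v_{6}  so sig = (2;(1,1))
  P = {2,6}:  v_{2} + v_{6} = v_{4} + v_{7}  so sig = (2;(1,1))
  P = {4,9}:  v_{4} + v_{9} = v_{1} + v_{5}  so sig = (2;(1,1))
  P = {9,11}:  v_{9} + v_{11} = v_{8} + v_{10}  so sig = (2;(1,1))
  P = {2,8}:  v_{2} + v_{8} = v_{1} + v_{5} + v_{7}  so sig = (2;(1,1,1))
  P = {2,10}:  v_{2} + v_{10} = v_{1} + v_{4} + v_{5}  so sig = (2;(1,1,1))
  P = {3,4}:  v_{3} + v_{4} = v_{5} + v_{6} + v_{11}  so sig = (2;(1,1,1))
  P = {3,7}:  v_{3} + v_{7} = v_{5} + 2·v_{6} + v_{8}  so sig = (2;(1,1,2))
  P = {3,9}:  v_{3} + v_{9} = v_{5} + 2·v_{8} + v_{11}  so sig = (2;(1,1,2))
  P = {3,10}:  v_{3} + v_{10} = v_{5} + v_{8} + 2·v_{11}  so sig = (2;(1,1,2))
  P = {2,9}:  v_{2} + v_{9} = 2·v_{1} + 2·v_{5} + v_{7}  so sig = (2;(1,2,2))
  P = {1,5,6}:  v_{1} + v_{5} + v_{6} = 0  so sig = (3;())
  P = {1,5,8}:  v_{1} + v_{5} + v_{8} = v_{9}  so sig = (3;(1))
  P = {1,5,11}:  v_{1} + v_{5} + v_{11} = v_{10}  so sig = (3;(1))
  P = {1,4,5,7}:  v_{1} + v_{4} + v_{5} + v_{7} = v_{2}  so sig = (4;(1))
  P = {5,6,8,11}:  v_{5} + v_{6} + v_{8} + v_{11} = v_{3}  so sig = (4;(1))

Signatures (|P|; sorted positive RHS coefficients), sorted:
[(2;()), (2;()), (2;(1)), (2;(1)), (2;(1)), (2;(1)), (2;(1,1)), (2;(1,1)), (2;(1,1)), (2;(1,1)), (2;(1,1)), (2;(1,1,1)), (2;(1,1,1)), (2;(1,1,1)), (2;(1,1,2)), (2;(1,1,2)), (2;(1,1,2)), (2;(1,2,2)), (3;()), (3;(1)), (3;(1)), (4;(1)), (4;(1))]


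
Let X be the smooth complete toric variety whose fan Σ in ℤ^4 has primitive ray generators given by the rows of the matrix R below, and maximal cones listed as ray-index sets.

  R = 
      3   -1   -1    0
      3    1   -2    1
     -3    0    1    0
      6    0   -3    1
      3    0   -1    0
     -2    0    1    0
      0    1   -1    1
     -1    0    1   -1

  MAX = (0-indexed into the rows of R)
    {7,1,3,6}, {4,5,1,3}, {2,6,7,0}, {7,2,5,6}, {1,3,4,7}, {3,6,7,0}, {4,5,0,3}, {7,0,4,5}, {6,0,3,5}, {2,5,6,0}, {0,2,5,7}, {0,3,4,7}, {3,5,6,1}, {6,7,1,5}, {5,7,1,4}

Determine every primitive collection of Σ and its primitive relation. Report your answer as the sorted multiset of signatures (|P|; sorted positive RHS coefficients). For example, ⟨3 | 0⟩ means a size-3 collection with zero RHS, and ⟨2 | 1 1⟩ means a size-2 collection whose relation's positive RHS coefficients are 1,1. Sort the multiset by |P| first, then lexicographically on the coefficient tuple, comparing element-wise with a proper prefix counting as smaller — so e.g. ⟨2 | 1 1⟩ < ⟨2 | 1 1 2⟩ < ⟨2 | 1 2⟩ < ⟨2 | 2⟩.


Σ has 7 primitive collections:

  • {2,4}:  v_{2} + v_{4} = 0  →  sig = ⟨2 | 0⟩
  • {0,1}:  v_{0} + v_{1} = v_{3}  →  sig = ⟨2 | 1⟩
  • {1,2}:  v_{1} + v_{2} = v_{6}  →  sig = ⟨2 | 1⟩
  • {4,6}:  v_{4} + v_{6} = v_{1}  →  sig = ⟨2 | 1⟩
  • {2,3}:  v_{2} + v_{3} = v_{0} + v_{6}  →  sig = ⟨2 | 1 1⟩
  • {3,5,7}:  v_{3} + v_{5} + v_{7} = v_{4}  →  sig = ⟨3 | 1⟩
  • {0,5,6,7}:  v_{0} + v_{5} + v_{6} + v_{7} = 0  →  sig = ⟨4 | 0⟩

so the primitive-relation signature multiset is
    ⟨2 | 0⟩
    ⟨2 | 1⟩
    ⟨2 | 1⟩
    ⟨2 | 1⟩
    ⟨2 | 1 1⟩
    ⟨3 | 1⟩
    ⟨4 | 0⟩


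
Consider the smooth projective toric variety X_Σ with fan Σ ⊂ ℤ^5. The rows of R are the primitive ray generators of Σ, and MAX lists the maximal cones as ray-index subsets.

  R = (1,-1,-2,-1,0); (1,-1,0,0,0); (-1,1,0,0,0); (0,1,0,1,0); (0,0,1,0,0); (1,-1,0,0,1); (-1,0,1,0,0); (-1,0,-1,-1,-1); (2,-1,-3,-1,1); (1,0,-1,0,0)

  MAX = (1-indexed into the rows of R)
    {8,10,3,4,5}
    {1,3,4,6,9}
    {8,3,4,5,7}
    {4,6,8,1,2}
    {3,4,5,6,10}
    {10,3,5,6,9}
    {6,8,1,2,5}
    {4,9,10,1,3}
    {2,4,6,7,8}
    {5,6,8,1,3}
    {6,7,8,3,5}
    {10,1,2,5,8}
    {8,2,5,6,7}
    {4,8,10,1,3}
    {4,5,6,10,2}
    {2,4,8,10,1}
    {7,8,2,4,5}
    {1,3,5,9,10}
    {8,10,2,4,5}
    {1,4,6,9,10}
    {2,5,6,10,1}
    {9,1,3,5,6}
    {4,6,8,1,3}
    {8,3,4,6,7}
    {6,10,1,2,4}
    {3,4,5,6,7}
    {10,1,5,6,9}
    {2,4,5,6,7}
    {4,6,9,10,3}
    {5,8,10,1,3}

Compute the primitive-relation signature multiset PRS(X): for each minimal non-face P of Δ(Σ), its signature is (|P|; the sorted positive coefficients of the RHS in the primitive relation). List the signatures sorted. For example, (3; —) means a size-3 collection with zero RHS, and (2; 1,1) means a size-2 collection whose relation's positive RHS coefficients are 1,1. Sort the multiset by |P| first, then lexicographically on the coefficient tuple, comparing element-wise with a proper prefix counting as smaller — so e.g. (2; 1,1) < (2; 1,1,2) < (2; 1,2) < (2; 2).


11 minimal non-faces of Δ(Σ) (on 10 rays):

  P = {2,3}:  v_{2} + v_{3} = 0  →  sig = (2; —)
  P = {7,10}:  v_{7} + v_{10} = 0  →  sig = (2; —)
  P = {1,7}:  v_{1} + v_{7} = v_{6} + v_{8}  →  sig = (2; 1,1)
  P = {2,9}:  v_{2} + v_{9} = v_{1} + v_{6} + v_{10}  →  sig = (2; 1,1,1)
  P = {7,9}:  v_{7} + v_{9} = v_{1} + v_{3} + v_{6}  →  sig = (2; 1,1,1)
  P = {8,9}:  v_{8} + v_{9} = 2·v_{1} + v_{3}  →  sig = (2; 1,2)
  P = {1,4,5}:  v_{1} + v_{4} + v_{5} = v_{10}  →  sig = (3; 1)
  P = {6,8,10}:  v_{6} + v_{8} + v_{10} = v_{1}  →  sig = (3; 1)
  P = {4,5,9}:  v_{4} + v_{5} + v_{9} = v_{3} + v_{6} + 2·v_{10}  →  sig = (3; 1,1,2)
  P = {4,5,6,8}:  v_{4} + v_{5} + v_{6} + v_{8} = 0  →  sig = (4; —)
  P = {1,3,6,10}:  v_{1} + v_{3} + v_{6} + v_{10} = v_{9}  →  sig = (4; 1)

Sorted signature multiset PRS(X):
    (2; —)
    (2; —)
    (2; 1,1)
    (2; 1,1,1)
    (2; 1,1,1)
    (2; 1,2)
    (3; 1)
    (3; 1)
    (3; 1,1,2)
    (4; —)
    (4; 1)


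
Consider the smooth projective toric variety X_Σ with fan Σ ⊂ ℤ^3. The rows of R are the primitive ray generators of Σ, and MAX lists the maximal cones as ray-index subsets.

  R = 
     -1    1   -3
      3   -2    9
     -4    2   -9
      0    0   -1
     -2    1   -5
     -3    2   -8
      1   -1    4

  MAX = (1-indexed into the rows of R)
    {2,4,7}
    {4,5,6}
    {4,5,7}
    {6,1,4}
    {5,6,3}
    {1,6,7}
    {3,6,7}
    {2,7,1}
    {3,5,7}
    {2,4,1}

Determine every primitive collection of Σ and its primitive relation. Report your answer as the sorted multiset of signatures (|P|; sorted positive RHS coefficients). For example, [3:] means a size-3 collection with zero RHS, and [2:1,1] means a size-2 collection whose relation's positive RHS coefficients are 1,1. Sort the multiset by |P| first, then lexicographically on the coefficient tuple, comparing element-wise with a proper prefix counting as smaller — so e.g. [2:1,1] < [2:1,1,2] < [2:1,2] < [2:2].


Primitive collections (9):

  P = {1,5}:  v_{1} + v_{5} = v_{6} — sig = [2:1]
  P = {2,5}:  v_{2} + v_{5} = v_{7} — sig = [2:1]
  P = {2,6}:  v_{2} + v_{6} = v_{1} + v_{7} — sig = [2:1,1]
  P = {1,3}:  v_{1} + v_{3} = 2·v_{6} + v_{7} — sig = [2:1,2]
  P = {2,3}:  v_{2} + v_{3} = v_{6} + 2·v_{7} — sig = [2:1,2]
  P = {3,4}:  v_{3} + v_{4} = 2·v_{5} — sig = [2:2]
  P = {1,4,7}:  v_{1} + v_{4} + v_{7} = 0 — sig = [3:]
  P = {4,6,7}:  v_{4} + v_{6} + v_{7} = v_{5} — sig = [3:1]
  P = {5,6,7}:  v_{5} + v_{6} + v_{7} = v_{3} — sig = [3:1]

Signatures (|P|; sorted positive RHS coefficients), sorted:
[[2:1], [2:1], [2:1,1], [2:1,2], [2:1,2], [2:2], [3:], [3:1], [3:1]]


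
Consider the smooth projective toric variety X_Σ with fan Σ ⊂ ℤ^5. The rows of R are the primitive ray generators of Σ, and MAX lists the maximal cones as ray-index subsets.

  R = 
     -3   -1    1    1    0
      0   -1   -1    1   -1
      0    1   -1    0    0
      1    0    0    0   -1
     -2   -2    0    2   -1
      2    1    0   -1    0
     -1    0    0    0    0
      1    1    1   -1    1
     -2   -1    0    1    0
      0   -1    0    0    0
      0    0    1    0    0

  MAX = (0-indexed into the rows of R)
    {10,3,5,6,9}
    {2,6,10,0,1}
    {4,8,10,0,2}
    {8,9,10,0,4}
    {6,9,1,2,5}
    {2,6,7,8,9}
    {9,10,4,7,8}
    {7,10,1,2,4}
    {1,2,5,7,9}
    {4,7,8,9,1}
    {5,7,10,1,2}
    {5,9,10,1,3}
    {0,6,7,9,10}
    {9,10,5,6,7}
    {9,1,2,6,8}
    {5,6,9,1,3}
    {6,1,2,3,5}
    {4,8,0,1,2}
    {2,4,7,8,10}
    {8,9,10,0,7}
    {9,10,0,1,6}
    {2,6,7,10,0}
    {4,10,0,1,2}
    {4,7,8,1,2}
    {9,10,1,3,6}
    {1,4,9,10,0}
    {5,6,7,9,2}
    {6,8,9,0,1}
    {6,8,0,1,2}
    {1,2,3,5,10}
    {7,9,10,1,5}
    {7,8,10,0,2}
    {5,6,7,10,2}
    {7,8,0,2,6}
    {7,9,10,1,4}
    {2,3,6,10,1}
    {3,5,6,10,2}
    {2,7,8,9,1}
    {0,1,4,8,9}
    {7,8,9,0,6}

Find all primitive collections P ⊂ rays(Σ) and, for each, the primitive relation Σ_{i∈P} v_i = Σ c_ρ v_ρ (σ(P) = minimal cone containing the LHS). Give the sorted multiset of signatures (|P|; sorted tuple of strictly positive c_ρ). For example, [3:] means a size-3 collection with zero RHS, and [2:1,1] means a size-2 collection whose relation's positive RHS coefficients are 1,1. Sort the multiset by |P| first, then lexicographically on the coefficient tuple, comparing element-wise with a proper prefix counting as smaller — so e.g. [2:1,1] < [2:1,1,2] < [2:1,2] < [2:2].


Primitive collections (18):

  {5,8}:  v_{5} + v_{8} = 0  ⇒ sig = [2:]
  {0,5}:  v_{0} + v_{5} = v_{6} + v_{10}  ⇒ sig = [2:1,1]
  {3,7}:  v_{3} + v_{7} = v_{5} + v_{10}  ⇒ sig = [2:1,1]
  {4,5}:  v_{4} + v_{5} = v_{1} + v_{10}  ⇒ sig = [2:1,1]
  {4,6}:  v_{4} + v_{6} = v_{0} + v_{1}  ⇒ sig = [2:1,1]
  {3,8}:  v_{3} + v_{8} = v_{1} + v_{6} + v_{10}  ⇒ sig = [2:1,1,1]
  {0,3}:  v_{0} + v_{3} = v_{1} + 2·v_{6} + 2·v_{10}  ⇒ sig = [2:1,2,2]
  {3,4}:  v_{3} + v_{4} = 2·v_{1} + v_{6} + 2·v_{10}  ⇒ sig = [2:1,2,2]
  {1,6,7}:  v_{1} + v_{6} + v_{7} = 0  ⇒ sig = [3:]
  {2,9,10}:  v_{2} + v_{9} + v_{10} = 0  ⇒ sig = [3:]
  {1,8,10}:  v_{1} + v_{8} + v_{10} = v_{4}  ⇒ sig = [3:1]
  {6,8,10}:  v_{6} + v_{8} + v_{10} = v_{0}  ⇒ sig = [3:1]
  {0,1,7}:  v_{0} + v_{1} + v_{7} = v_{8} + v_{10}  ⇒ sig = [3:1,1]
  {0,2,9}:  v_{0} + v_{2} + v_{9} = v_{6} + v_{8}  ⇒ sig = [3:1,1]
  {2,4,9}:  v_{2} + v_{4} + v_{9} = v_{1} + v_{8}  ⇒ sig = [3:1,1]
  {2,3,9}:  v_{2} + v_{3} + v_{9} = v_{1} + v_{5} + v_{6}  ⇒ sig = [3:1,1,1]
  {0,4,7}:  v_{0} + v_{4} + v_{7} = 2·v_{8} + 2·v_{10}  ⇒ sig = [3:2,2]
  {1,5,6,10}:  v_{1} + v_{5} + v_{6} + v_{10} = v_{3}  ⇒ sig = [4:1]

so the primitive-relation signature multiset is
    |P|=2: 8 collections, coeffs (), (1,1), (1,1), (1,1), (1,1), (1,1,1), (1,2,2), (1,2,2)
    |P|=3: 9 collections, coeffs (), (), (1), (1), (1,1), (1,1), (1,1), (1,1,1), (2,2)
    |P|=4: 1 collection, coeffs (1)


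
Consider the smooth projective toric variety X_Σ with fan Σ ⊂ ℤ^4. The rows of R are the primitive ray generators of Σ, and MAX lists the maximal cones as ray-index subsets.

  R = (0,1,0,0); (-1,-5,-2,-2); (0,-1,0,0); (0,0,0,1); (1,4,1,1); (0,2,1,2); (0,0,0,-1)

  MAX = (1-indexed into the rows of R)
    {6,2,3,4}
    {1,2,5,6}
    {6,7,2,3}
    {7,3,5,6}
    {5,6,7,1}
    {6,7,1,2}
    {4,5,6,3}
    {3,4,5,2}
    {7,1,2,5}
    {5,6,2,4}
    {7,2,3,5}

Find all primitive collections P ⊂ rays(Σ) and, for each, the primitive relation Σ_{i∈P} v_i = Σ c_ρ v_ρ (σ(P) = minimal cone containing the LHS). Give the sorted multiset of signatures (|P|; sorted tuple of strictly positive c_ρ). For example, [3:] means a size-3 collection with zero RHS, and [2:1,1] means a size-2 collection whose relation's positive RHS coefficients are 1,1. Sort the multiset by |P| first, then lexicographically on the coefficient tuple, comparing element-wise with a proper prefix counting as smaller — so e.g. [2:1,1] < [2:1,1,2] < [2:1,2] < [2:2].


5 collections generate NE(X_Σ); each relation:

  • {1,3}:  v_{1} + v_{3} = 0 — sig = [2:]
  • {4,7}:  v_{4} + v_{7} = 0 — sig = [2:]
  • {1,4}:  v_{1} + v_{4} = v_{2} + v_{5} + v_{6} — sig = [2:1,1,1]
  • {2,3,5,6}:  v_{2} + v_{3} + v_{5} + v_{6} = v_{4} — sig = [4:1]
  • {2,5,6,7}:  v_{2} + v_{5} + v_{6} + v_{7} = v_{1} — sig = [4:1]

Signatures (|P|; sorted positive RHS coefficients), sorted:
{ [2:] ×2,  [2:1,1,1],  [4:1] ×2 }


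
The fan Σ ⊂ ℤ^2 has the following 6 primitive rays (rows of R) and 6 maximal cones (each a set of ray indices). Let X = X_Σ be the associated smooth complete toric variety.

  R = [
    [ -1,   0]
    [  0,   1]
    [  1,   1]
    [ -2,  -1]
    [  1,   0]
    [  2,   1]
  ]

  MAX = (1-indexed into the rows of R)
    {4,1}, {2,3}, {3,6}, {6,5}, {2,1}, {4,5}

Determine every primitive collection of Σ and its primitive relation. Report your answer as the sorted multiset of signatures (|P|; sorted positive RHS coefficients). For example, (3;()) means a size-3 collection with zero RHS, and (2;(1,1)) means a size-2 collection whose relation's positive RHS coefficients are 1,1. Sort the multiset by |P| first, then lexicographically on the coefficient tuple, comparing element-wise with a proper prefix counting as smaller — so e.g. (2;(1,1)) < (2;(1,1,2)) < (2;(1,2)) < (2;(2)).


9 minimal non-faces of Δ(Σ) (on 6 rays):

  {1,5}:  v_{1} + v_{5} = 0 — sig = (2;())
  {4,6}:  v_{4} + v_{6} = 0 — sig = (2;())
  {1,3}:  v_{1} + v_{3} = v_{2} — sig = (2;(1))
  {1,6}:  v_{1} + v_{6} = v_{3} — sig = (2;(1))
  {2,5}:  v_{2} + v_{5} = v_{3} — sig = (2;(1))
  {3,4}:  v_{3} + v_{4} = v_{1} — sig = (2;(1))
  {3,5}:  v_{3} + v_{5} = v_{6} — sig = (2;(1))
  {2,4}:  v_{2} + v_{4} = 2·v_{1} — sig = (2;(2))
  {2,6}:  v_{2} + v_{6} = 2·v_{3} — sig = (2;(2))

so the primitive-relation signature multiset is
    |P|=2: 9 collections, coeffs (), (), (1), (1), (1), (1), (1), (2), (2)


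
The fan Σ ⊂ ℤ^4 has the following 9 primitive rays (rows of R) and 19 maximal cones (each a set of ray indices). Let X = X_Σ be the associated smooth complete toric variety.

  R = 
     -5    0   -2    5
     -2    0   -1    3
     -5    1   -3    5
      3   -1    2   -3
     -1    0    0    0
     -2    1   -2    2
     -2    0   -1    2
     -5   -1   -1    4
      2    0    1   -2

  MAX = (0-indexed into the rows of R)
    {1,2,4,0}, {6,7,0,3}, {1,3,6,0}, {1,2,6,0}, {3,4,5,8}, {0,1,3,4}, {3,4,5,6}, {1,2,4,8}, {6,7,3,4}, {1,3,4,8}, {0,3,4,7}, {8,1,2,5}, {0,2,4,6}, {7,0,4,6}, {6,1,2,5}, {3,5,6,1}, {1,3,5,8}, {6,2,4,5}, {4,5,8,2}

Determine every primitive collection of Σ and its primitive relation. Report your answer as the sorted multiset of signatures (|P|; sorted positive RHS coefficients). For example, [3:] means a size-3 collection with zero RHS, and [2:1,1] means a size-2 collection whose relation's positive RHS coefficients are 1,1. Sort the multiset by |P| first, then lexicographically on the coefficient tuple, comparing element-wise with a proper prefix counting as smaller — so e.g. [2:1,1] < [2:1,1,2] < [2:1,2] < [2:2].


Σ has 11 primitive collections:

  P = {6,8}:  v_{6} + v_{8} = 0  so sig = [2:]
  P = {2,3}:  v_{2} + v_{3} = v_{6}  so sig = [2:1]
  P = {0,5}:  v_{0} + v_{5} = v_{2} + v_{6}  so sig = [2:1,1]
  P = {0,8}:  v_{0} + v_{8} = v_{1} + v_{4}  so sig = [2:1,1]
  P = {7,8}:  v_{7} + v_{8} = v_{0} + v_{3} + v_{4}  so sig = [2:1,1,1]
  P = {2,7}:  v_{2} + v_{7} = v_{0} + v_{4} + 2·v_{6}  so sig = [2:1,1,2]
  P = {1,7}:  v_{1} + v_{7} = 2·v_{0} + v_{3}  so sig = [2:1,2]
  P = {5,7}:  v_{5} + v_{7} = v_{4} + 3·v_{6}  so sig = [2:1,3]
  P = {1,4,5}:  v_{1} + v_{4} + v_{5} = v_{2}  so sig = [3:1]
  P = {1,4,6}:  v_{1} + v_{4} + v_{6} = v_{0}  so sig = [3:1]
  P = {0,3,4,6}:  v_{0} + v_{3} + v_{4} + v_{6} = v_{7}  so sig = [4:1]

Sorted signature multiset PRS(X):
    |P|=2: 8 collections, coeffs (), (1), (1,1), (1,1), (1,1,1), (1,1,2), (1,2), (1,3)
    |P|=3: 2 collections, coeffs (1), (1)
    |P|=4: 1 collection, coeffs (1)


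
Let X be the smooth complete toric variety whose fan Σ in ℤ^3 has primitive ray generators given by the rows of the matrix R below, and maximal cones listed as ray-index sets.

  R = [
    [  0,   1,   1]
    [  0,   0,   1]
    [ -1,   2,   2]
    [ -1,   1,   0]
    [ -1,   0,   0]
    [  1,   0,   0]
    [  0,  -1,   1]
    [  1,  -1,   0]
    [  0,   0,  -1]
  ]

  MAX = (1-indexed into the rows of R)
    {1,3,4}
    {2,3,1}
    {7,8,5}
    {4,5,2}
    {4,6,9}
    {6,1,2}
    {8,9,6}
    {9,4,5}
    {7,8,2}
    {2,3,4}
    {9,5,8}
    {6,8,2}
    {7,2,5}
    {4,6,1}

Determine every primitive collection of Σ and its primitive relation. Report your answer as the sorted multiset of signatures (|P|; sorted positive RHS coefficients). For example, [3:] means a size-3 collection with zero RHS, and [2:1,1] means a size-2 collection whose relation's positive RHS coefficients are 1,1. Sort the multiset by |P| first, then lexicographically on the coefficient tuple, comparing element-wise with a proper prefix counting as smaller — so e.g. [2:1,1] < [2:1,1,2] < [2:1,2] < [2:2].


18 minimal non-faces of Δ(Σ) (on 9 rays):

  P={2,9}:  v_{2} + v_{9} = 0 — sig = [2:]
  P={4,8}:  v_{4} + v_{8} = 0 — sig = [2:]
  P={5,6}:  v_{5} + v_{6} = 0 — sig = [2:]
  P={1,5}:  v_{1} + v_{5} = v_{2} + v_{4} — sig = [2:1,1]
  P={1,8}:  v_{1} + v_{8} = v_{2} + v_{6} — sig = [2:1,1]
  P={1,9}:  v_{1} + v_{9} = v_{4} + v_{6} — sig = [2:1,1]
  P={3,8}:  v_{3} + v_{8} = v_{1} + v_{2} — sig = [2:1,1]
  P={3,9}:  v_{3} + v_{9} = v_{1} + v_{4} — sig = [2:1,1]
  P={4,7}:  v_{4} + v_{7} = v_{2} + v_{5} — sig = [2:1,1]
  P={6,7}:  v_{6} + v_{7} = v_{2} + v_{8} — sig = [2:1,1]
  P={7,9}:  v_{7} + v_{9} = v_{5} + v_{8} — sig = [2:1,1]
  P={3,7}:  v_{3} + v_{7} = 3·v_{2} + v_{4} — sig = [2:1,3]
  P={1,7}:  v_{1} + v_{7} = 2·v_{2} — sig = [2:2]
  P={3,6}:  v_{3} + v_{6} = 2·v_{1} — sig = [2:2]
  P={3,5}:  v_{3} + v_{5} = 2·v_{2} + 2·v_{4} — sig = [2:2,2]
  P={1,2,4}:  v_{1} + v_{2} + v_{4} = v_{3} — sig = [3:1]
  P={2,4,6}:  v_{2} + v_{4} + v_{6} = v_{1} — sig = [3:1]
  P={2,5,8}:  v_{2} + v_{5} + v_{8} = v_{7} — sig = [3:1]

Hence PRS(X_Σ) =
{ [2:] ×3,  [2:1,1] ×8,  [2:1,3],  [2:2] ×2,  [2:2,2],  [3:1] ×3 }


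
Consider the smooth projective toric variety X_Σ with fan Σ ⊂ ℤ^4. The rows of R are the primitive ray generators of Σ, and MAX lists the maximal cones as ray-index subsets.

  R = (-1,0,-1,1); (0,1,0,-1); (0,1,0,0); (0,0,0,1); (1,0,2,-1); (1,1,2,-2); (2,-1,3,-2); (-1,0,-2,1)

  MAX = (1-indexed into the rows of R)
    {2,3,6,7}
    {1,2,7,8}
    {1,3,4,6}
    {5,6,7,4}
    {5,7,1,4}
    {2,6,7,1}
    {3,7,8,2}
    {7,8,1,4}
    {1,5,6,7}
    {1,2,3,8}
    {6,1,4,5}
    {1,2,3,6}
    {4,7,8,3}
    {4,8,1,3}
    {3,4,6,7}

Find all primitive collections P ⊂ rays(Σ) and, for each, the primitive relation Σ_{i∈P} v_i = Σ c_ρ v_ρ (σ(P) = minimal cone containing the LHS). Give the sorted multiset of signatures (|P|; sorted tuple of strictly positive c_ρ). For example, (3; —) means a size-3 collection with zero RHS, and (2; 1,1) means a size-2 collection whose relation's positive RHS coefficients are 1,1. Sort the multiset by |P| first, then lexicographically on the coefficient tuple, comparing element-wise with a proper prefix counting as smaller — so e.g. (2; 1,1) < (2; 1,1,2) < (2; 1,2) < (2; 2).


|primitive collections| = 7. Relations:

  • {5,8}:  v_{5} + v_{8} = 0 — sig = (2; —)
  • {2,4}:  v_{2} + v_{4} = v_{3} — sig = (2; 1)
  • {2,5}:  v_{2} + v_{5} = v_{6} — sig = (2; 1)
  • {6,8}:  v_{6} + v_{8} = v_{2} — sig = (2; 1)
  • {3,5}:  v_{3} + v_{5} = v_{4} + v_{6} — sig = (2; 1,1)
  • {1,3,7}:  v_{1} + v_{3} + v_{7} = v_{5} — sig = (3; 1)
  • {1,4,6,7}:  v_{1} + v_{4} + v_{6} + v_{7} = 2·v_{5} — sig = (4; 2)

Sorted signature multiset PRS(X):
[(2; —), (2; 1), (2; 1), (2; 1), (2; 1,1), (3; 1), (4; 2)]


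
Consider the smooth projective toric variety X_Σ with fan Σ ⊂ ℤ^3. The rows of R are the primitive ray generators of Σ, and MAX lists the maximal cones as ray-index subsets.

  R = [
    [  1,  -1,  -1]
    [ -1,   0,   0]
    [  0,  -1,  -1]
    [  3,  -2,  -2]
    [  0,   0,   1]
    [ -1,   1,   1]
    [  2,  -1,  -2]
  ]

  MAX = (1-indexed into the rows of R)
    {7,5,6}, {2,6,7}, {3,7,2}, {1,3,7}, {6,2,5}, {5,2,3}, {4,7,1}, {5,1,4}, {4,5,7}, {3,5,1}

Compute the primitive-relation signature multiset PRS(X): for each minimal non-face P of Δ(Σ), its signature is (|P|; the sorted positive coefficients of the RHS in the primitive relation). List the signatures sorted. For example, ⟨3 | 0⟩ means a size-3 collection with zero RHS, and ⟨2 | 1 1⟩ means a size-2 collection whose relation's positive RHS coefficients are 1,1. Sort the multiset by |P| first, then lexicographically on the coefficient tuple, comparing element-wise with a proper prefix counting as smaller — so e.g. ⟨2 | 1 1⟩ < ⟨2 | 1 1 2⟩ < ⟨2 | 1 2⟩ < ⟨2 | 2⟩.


Σ has 9 primitive collections:

  • {1,6}:  v_{1} + v_{6} = 0 ; sig = ⟨2 | 0⟩
  • {1,2}:  v_{1} + v_{2} = v_{3} ; sig = ⟨2 | 1⟩
  • {3,6}:  v_{3} + v_{6} = v_{2} ; sig = ⟨2 | 1⟩
  • {4,6}:  v_{4} + v_{6} = v_{5} + v_{7} ; sig = ⟨2 | 1 1⟩
  • {2,4}:  v_{2} + v_{4} = 2·v_{1} ; sig = ⟨2 | 2⟩
  • {3,4}:  v_{3} + v_{4} = 3·v_{1} ; sig = ⟨2 | 3⟩
  • {1,5,7}:  v_{1} + v_{5} + v_{7} = v_{4} ; sig = ⟨3 | 1⟩
  • {2,5,7}:  v_{2} + v_{5} + v_{7} = v_{1} ; sig = ⟨3 | 1⟩
  • {3,5,7}:  v_{3} + v_{5} + v_{7} = 2·v_{1} ; sig = ⟨3 | 2⟩

Hence PRS(X_Σ) =
    |P|=2: 6 collections, coeffs (), (1), (1), (1,1), (2), (3)
    |P|=3: 3 collections, coeffs (1), (1), (2)


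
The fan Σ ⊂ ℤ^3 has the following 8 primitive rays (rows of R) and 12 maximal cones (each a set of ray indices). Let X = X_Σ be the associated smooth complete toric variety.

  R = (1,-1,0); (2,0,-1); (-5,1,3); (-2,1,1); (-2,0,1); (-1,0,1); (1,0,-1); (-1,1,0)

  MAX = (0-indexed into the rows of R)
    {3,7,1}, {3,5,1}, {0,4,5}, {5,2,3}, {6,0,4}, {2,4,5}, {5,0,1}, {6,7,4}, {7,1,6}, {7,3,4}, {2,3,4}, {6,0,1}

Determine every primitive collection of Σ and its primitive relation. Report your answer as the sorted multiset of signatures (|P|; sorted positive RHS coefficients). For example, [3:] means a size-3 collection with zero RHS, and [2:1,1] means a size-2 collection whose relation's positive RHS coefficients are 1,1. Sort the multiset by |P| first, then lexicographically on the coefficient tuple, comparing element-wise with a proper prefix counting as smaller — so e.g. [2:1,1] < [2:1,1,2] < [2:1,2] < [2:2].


|primitive collections| = 11. Relations:

  {0,7}:  v_{0} + v_{7} = 0 ; sig = [2:]
  {1,4}:  v_{1} + v_{4} = 0 ; sig = [2:]
  {5,6}:  v_{5} + v_{6} = 0 ; sig = [2:]
  {0,3}:  v_{0} + v_{3} = v_{5} ; sig = [2:1]
  {3,6}:  v_{3} + v_{6} = v_{7} ; sig = [2:1]
  {5,7}:  v_{5} + v_{7} = v_{3} ; sig = [2:1]
  {1,2}:  v_{1} + v_{2} = v_{3} + v_{5} ; sig = [2:1,1]
  {2,6}:  v_{2} + v_{6} = v_{3} + v_{4} ; sig = [2:1,1]
  {0,2}:  v_{0} + v_{2} = v_{4} + 2·v_{5} ; sig = [2:1,2]
  {2,7}:  v_{2} + v_{7} = 2·v_{3} + v_{4} ; sig = [2:1,2]
  {3,4,5}:  v_{3} + v_{4} + v_{5} = v_{2} ; sig = [3:1]

Sorted signature multiset PRS(X):
    |P|=2: 10 collections, coeffs (), (), (), (1), (1), (1), (1,1), (1,1), (1,2), (1,2)
    |P|=3: 1 collection, coeffs (1)


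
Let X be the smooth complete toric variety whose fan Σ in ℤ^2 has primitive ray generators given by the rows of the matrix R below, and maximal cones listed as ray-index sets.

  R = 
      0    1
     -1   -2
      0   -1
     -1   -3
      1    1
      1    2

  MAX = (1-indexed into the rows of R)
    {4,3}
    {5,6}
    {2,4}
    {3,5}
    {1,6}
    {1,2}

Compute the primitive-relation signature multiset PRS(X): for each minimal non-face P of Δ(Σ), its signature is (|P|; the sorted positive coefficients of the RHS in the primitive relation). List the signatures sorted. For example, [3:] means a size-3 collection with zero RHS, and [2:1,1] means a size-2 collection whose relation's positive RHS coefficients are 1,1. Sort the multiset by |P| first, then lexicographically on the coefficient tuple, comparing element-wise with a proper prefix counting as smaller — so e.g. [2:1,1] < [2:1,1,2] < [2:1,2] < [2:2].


The 9 primitive collections of Σ (r=6, n=2):

  • {1,3}:  v_{1} + v_{3} = 0  ⟹  sig = [2:]
  • {2,6}:  v_{2} + v_{6} = 0  ⟹  sig = [2:]
  • {1,4}:  v_{1} + v_{4} = v_{2}  ⟹  sig = [2:1]
  • {1,5}:  v_{1} + v_{5} = v_{6}  ⟹  sig = [2:1]
  • {2,3}:  v_{2} + v_{3} = v_{4}  ⟹  sig = [2:1]
  • {2,5}:  v_{2} + v_{5} = v_{3}  ⟹  sig = [2:1]
  • {3,6}:  v_{3} + v_{6} = v_{5}  ⟹  sig = [2:1]
  • {4,6}:  v_{4} + v_{6} = v_{3}  ⟹  sig = [2:1]
  • {4,5}:  v_{4} + v_{5} = 2·v_{3}  ⟹  sig = [2:2]

Signatures (|P|; sorted positive RHS coefficients), sorted:
    |P|=2: 9 collections, coeffs (), (), (1), (1), (1), (1), (1), (1), (2)


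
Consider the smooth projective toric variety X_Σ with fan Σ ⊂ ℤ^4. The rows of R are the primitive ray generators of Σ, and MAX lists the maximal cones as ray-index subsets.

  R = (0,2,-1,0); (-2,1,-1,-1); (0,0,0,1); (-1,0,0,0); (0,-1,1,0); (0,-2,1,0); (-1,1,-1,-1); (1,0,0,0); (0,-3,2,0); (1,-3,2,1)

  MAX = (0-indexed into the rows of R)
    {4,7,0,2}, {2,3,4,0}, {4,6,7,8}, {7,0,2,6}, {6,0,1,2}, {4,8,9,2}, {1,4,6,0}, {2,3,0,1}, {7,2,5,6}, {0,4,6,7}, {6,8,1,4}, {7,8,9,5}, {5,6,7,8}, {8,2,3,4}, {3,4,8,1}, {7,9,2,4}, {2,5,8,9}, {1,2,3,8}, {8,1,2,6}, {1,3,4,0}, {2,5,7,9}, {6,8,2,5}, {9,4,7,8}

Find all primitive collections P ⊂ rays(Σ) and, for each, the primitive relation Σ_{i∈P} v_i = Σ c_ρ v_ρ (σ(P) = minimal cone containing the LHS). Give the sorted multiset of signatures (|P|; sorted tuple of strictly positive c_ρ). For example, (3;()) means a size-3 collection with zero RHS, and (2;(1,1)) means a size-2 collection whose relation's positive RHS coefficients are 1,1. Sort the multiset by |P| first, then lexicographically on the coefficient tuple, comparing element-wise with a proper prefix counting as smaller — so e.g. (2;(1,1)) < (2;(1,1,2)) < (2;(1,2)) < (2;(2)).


Primitive collections (15):

  {0,5}:  v_{0} + v_{5} = 0  →  sig = (2;())
  {3,7}:  v_{3} + v_{7} = 0  →  sig = (2;())
  {0,8}:  v_{0} + v_{8} = v_{4}  →  sig = (2;(1))
  {1,7}:  v_{1} + v_{7} = v_{6}  →  sig = (2;(1))
  {3,6}:  v_{3} + v_{6} = v_{1}  →  sig = (2;(1))
  {4,5}:  v_{4} + v_{5} = v_{8}  →  sig = (2;(1))
  {6,9}:  v_{6} + v_{9} = v_{5}  →  sig = (2;(1))
  {3,9}:  v_{3} + v_{9} = v_{2} + v_{8}  →  sig = (2;(1,1))
  {0,9}:  v_{0} + v_{9} = v_{2} + v_{4} + v_{7}  →  sig = (2;(1,1,1))
  {1,9}:  v_{1} + v_{9} = v_{2} + v_{6} + v_{8}  →  sig = (2;(1,1,1))
  {3,5}:  v_{3} + v_{5} = v_{2} + v_{6} + v_{8}  →  sig = (2;(1,1,1))
  {1,5}:  v_{1} + v_{5} = v_{2} + 2·v_{6} + v_{8}  →  sig = (2;(1,1,2))
  {2,4,6}:  v_{2} + v_{4} + v_{6} = v_{3}  →  sig = (3;(1))
  {2,7,8}:  v_{2} + v_{7} + v_{8} = v_{9}  →  sig = (3;(1))
  {1,2,4}:  v_{1} + v_{2} + v_{4} = 2·v_{3}  →  sig = (3;(2))

Hence PRS(X_Σ) =
{ (2;()) ×2,  (2;(1)) ×5,  (2;(1,1)),  (2;(1,1,1)) ×3,  (2;(1,1,2)),  (3;(1)) ×2,  (3;(2)) }


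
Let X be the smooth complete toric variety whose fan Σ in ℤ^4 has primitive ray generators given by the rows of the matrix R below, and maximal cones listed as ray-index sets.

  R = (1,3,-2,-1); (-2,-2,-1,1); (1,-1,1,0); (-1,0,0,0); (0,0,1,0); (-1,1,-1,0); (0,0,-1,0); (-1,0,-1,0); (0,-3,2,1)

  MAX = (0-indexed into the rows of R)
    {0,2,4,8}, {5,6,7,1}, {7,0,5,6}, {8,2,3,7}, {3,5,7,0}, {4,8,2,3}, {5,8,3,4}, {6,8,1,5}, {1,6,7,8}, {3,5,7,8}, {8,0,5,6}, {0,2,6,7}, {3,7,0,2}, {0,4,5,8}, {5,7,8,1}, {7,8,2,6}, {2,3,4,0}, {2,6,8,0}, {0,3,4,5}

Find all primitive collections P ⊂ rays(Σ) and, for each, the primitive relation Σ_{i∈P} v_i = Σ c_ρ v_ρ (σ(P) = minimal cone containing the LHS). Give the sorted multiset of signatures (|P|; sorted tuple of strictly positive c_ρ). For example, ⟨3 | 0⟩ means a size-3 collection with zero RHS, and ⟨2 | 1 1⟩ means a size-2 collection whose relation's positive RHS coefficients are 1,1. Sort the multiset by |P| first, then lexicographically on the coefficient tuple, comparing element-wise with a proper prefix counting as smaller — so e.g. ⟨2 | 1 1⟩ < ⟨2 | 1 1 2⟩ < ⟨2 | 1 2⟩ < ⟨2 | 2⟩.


Primitive collections (11):

  • {2,5}:  v_{2} + v_{5} = 0 ; sig = ⟨2 | 0⟩
  • {4,6}:  v_{4} + v_{6} = 0 ; sig = ⟨2 | 0⟩
  • {3,6}:  v_{3} + v_{6} = v_{7} ; sig = ⟨2 | 1⟩
  • {4,7}:  v_{4} + v_{7} = v_{3} ; sig = ⟨2 | 1⟩
  • {1,2}:  v_{1} + v_{2} = v_{6} + v_{7} + v_{8} ; sig = ⟨2 | 1 1 1⟩
  • {1,4}:  v_{1} + v_{4} = v_{5} + v_{7} + v_{8} ; sig = ⟨2 | 1 1 1⟩
  • {1,3}:  v_{1} + v_{3} = v_{5} + 2·v_{7} + v_{8} ; sig = ⟨2 | 1 1 2⟩
  • {0,1}:  v_{0} + v_{1} = v_{5} + 2·v_{6} ; sig = ⟨2 | 1 2⟩
  • {0,3,8}:  v_{0} + v_{3} + v_{8} = 0 ; sig = ⟨3 | 0⟩
  • {0,7,8}:  v_{0} + v_{7} + v_{8} = v_{6} ; sig = ⟨3 | 1⟩
  • {5,6,7,8}:  v_{5} + v_{6} + v_{7} + v_{8} = v_{1} ; sig = ⟨4 | 1⟩

Sorted signature multiset PRS(X):
    |P|=2: 8 collections, coeffs (), (), (1), (1), (1,1,1), (1,1,1), (1,1,2), (1,2)
    |P|=3: 2 collections, coeffs (), (1)
    |P|=4: 1 collection, coeffs (1)


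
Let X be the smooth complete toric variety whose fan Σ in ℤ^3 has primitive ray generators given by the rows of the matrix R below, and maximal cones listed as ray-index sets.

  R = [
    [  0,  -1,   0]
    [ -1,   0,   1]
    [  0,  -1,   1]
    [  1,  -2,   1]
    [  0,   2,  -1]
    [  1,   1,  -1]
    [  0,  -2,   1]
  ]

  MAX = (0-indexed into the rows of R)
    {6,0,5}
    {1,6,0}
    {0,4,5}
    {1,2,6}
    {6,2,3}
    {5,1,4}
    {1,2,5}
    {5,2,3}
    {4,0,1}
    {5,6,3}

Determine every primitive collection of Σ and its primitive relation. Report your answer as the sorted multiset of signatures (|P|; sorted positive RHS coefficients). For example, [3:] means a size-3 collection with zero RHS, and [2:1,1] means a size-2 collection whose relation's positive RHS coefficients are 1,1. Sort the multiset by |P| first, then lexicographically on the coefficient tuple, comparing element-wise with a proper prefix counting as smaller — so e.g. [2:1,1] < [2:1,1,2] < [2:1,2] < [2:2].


Minimal non-faces — 9 found among 7 rays, 10 max cones:

  • {4,6}:  v_{4} + v_{6} = 0 ; sig = [2:]
  • {0,2}:  v_{0} + v_{2} = v_{6} ; sig = [2:1]
  • {2,4}:  v_{2} + v_{4} = v_{1} + v_{5} ; sig = [2:1,1]
  • {3,4}:  v_{3} + v_{4} = v_{2} + v_{5} ; sig = [2:1,1]
  • {0,3}:  v_{0} + v_{3} = v_{5} + 2·v_{6} ; sig = [2:1,2]
  • {1,3}:  v_{1} + v_{3} = 2·v_{2} ; sig = [2:2]
  • {0,1,5}:  v_{0} + v_{1} + v_{5} = 0 ; sig = [3:]
  • {1,5,6}:  v_{1} + v_{5} + v_{6} = v_{2} ; sig = [3:1]
  • {2,5,6}:  v_{2} + v_{5} + v_{6} = v_{3} ; sig = [3:1]

Sorted signature multiset PRS(X):
[[2:], [2:1], [2:1,1], [2:1,1], [2:1,2], [2:2], [3:], [3:1], [3:1]]


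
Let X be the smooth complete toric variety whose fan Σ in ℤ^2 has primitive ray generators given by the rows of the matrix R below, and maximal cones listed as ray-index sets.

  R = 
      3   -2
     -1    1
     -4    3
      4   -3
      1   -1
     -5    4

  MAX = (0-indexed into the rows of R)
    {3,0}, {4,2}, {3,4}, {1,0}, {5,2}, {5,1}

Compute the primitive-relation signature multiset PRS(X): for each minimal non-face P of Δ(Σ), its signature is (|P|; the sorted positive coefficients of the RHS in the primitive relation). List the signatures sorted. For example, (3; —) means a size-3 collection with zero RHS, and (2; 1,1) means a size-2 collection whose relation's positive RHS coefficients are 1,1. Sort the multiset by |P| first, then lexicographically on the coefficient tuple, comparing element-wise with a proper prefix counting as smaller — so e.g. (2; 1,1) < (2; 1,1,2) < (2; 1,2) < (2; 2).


Primitive collections (9):

  P = {1,4}:  v_{1} + v_{4} = 0  ⟹  sig = (2; —)
  P = {2,3}:  v_{2} + v_{3} = 0  ⟹  sig = (2; —)
  P = {0,2}:  v_{0} + v_{2} = v_{1}  ⟹  sig = (2; 1)
  P = {0,4}:  v_{0} + v_{4} = v_{3}  ⟹  sig = (2; 1)
  P = {1,2}:  v_{1} + v_{2} = v_{5}  ⟹  sig = (2; 1)
  P = {1,3}:  v_{1} + v_{3} = v_{0}  ⟹  sig = (2; 1)
  P = {3,5}:  v_{3} + v_{5} = v_{1}  ⟹  sig = (2; 1)
  P = {4,5}:  v_{4} + v_{5} = v_{2}  ⟹  sig = (2; 1)
  P = {0,5}:  v_{0} + v_{5} = 2·v_{1}  ⟹  sig = (2; 2)

Signatures (|P|; sorted positive RHS coefficients), sorted:
    |P|=2: 9 collections, coeffs (), (), (1), (1), (1), (1), (1), (1), (2)


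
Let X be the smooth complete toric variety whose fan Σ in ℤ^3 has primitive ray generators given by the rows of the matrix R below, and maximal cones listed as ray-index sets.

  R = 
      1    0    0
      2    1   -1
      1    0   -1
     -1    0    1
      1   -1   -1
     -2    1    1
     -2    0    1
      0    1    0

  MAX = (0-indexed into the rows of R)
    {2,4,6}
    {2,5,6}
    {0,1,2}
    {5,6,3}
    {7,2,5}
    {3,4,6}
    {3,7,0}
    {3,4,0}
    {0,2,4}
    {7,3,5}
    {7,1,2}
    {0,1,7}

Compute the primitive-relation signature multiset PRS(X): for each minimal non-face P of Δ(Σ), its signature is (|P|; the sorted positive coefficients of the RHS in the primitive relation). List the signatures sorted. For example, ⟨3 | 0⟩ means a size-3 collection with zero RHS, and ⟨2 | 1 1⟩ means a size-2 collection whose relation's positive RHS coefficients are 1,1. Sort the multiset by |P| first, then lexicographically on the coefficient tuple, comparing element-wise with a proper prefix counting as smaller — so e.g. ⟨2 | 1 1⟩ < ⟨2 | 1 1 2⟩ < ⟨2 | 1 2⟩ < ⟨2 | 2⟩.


11 collections generate NE(X_Σ); each relation:

  • {2,3}:  v_{2} + v_{3} = 0  so sig = ⟨2 | 0⟩
  • {0,6}:  v_{0} + v_{6} = v_{3}  so sig = ⟨2 | 1⟩
  • {1,6}:  v_{1} + v_{6} = v_{7}  so sig = ⟨2 | 1⟩
  • {4,7}:  v_{4} + v_{7} = v_{2}  so sig = ⟨2 | 1⟩
  • {6,7}:  v_{6} + v_{7} = v_{5}  so sig = ⟨2 | 1⟩
  • {0,5}:  v_{0} + v_{5} = v_{3} + v_{7}  so sig = ⟨2 | 1 1⟩
  • {1,3}:  v_{1} + v_{3} = v_{0} + v_{7}  so sig = ⟨2 | 1 1⟩
  • {4,5}:  v_{4} + v_{5} = v_{2} + v_{6}  so sig = ⟨2 | 1 1⟩
  • {1,4}:  v_{1} + v_{4} = v_{0} + 2·v_{2}  so sig = ⟨2 | 1 2⟩
  • {1,5}:  v_{1} + v_{5} = 2·v_{7}  so sig = ⟨2 | 2⟩
  • {0,2,7}:  v_{0} + v_{2} + v_{7} = v_{1}  so sig = ⟨3 | 1⟩

so the primitive-relation signature multiset is
    |P|=2: 10 collections, coeffs (), (1), (1), (1), (1), (1,1), (1,1), (1,1), (1,2), (2)
    |P|=3: 1 collection, coeffs (1)


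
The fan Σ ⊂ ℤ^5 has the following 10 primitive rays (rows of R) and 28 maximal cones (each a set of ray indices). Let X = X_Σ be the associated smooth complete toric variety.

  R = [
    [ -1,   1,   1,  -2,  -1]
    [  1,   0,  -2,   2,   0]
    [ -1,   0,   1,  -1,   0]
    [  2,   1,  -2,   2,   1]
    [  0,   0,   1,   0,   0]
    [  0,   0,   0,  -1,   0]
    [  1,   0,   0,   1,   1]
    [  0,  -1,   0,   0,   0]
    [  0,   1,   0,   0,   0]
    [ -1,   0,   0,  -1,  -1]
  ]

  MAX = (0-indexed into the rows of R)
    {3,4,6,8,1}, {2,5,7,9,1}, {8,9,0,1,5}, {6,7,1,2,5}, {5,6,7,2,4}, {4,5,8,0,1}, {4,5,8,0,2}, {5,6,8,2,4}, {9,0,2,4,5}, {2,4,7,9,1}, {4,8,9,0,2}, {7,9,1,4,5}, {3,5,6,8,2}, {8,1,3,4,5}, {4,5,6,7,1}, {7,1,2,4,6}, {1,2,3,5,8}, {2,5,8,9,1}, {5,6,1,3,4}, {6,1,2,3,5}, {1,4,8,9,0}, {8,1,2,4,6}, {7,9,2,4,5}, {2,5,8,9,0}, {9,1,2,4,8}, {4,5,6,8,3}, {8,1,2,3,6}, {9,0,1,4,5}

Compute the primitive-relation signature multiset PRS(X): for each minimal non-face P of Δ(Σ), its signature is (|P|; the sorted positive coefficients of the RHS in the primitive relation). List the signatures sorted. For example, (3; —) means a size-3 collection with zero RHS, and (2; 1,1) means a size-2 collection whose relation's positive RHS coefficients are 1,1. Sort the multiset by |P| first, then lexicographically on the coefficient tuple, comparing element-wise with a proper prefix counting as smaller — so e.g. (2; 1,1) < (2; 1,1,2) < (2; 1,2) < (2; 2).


12 collections generate NE(X_Σ); each relation:

  • {6,9}:  v_{6} + v_{9} = 0  →  sig = (2; —)
  • {7,8}:  v_{7} + v_{8} = 0  →  sig = (2; —)
  • {0,6}:  v_{0} + v_{6} = v_{4} + v_{5} + v_{8}  →  sig = (2; 1,1,1)
  • {0,7}:  v_{0} + v_{7} = v_{4} + v_{5} + v_{9}  →  sig = (2; 1,1,1)
  • {3,7}:  v_{3} + v_{7} = v_{1} + v_{5} + v_{6}  →  sig = (2; 1,1,1)
  • {3,9}:  v_{3} + v_{9} = v_{1} + v_{5} + v_{8}  →  sig = (2; 1,1,1)
  • {0,3}:  v_{0} + v_{3} = v_{1} + v_{4} + 2·v_{5} + 2·v_{8}  →  sig = (2; 1,1,2,2)
  • {0,1,2}:  v_{0} + v_{1} + v_{2} = v_{8} + v_{9}  →  sig = (3; 1,1)
  • {2,3,4}:  v_{2} + v_{3} + v_{4} = v_{6} + v_{8}  →  sig = (3; 1,1)
  • {1,2,4,5}:  v_{1} + v_{2} + v_{4} + v_{5} = 0  →  sig = (4; —)
  • {1,5,6,8}:  v_{1} + v_{5} + v_{6} + v_{8} = v_{3}  →  sig = (4; 1)
  • {4,5,8,9}:  v_{4} + v_{5} + v_{8} + v_{9} = v_{0}  →  sig = (4; 1)

Hence PRS(X_Σ) =
    (2; —)
    (2; —)
    (2; 1,1,1)
    (2; 1,1,1)
    (2; 1,1,1)
    (2; 1,1,1)
    (2; 1,1,2,2)
    (3; 1,1)
    (3; 1,1)
    (4; —)
    (4; 1)
    (4; 1)
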